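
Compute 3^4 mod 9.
3^{4} = 81 ≡ 0 (mod 9)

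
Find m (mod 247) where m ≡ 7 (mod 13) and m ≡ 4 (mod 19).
M = 13 × 19 = 247. M₁ = 19, y₁ ≡ 11 (mod 13). M₂ = 13, y₂ ≡ 3 (mod 19). m = 7×19×11 + 4×13×3 ≡ 137 (mod 247)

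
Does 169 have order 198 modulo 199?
169^{99} ≡ 1 mod 199 and 99 < 198, so ord_199(169) = 99 ≠ 198 and 169 is not a primitive root.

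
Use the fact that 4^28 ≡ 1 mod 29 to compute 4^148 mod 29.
By Fermat: 4^{28} ≡ 1 mod 29. 148 ≡ 8 mod 28. So 4^{148} ≡ 4^{8} ≡ 25 mod 29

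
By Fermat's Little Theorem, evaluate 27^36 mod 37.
By Fermat's Little Theorem, 27^{36} ≡ 1 (mod 37) since 37 is prime and gcd(27, 37) = 1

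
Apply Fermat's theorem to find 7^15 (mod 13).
By Fermat: 7^{12} ≡ 1 (mod 13). So 7^{15} = 7^{12} · 7^{3} ≡ 7^{3} ≡ 5 (mod 13)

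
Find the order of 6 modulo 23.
Powers of 6 mod 23: 6^1≡6, 6^2≡13, 6^3≡9, 6^4≡8, 6^5≡2, 6^6≡12, 6^7≡3, 6^8≡18, 6^9≡16, 6^10≡4, 6^11≡1. So the order of 6 is 11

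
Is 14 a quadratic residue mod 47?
By Euler's criterion: 14^{23} ≡ 1 mod 47. Since this equals 1, 14 is a QR.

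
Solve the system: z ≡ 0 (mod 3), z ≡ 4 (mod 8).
M = 3 × 8 = 24. M₁ = 8, y₁ ≡ 2 (mod 3). M₂ = 3, y₂ ≡ 3 (mod 8). z = 0×8×2 + 4×3×3 ≡ 12 (mod 24)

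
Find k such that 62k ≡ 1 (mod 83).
Since 83 is prime, by Fermat 62^(-1) ≡ 62^{81} ≡ 79 (mod 83). Verify: 62 × 79 = 4898 ≡ 1 (mod 83)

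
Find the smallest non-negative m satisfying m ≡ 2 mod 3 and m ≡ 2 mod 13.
M = 3 × 13 = 39. M₁ = 13, y₁ ≡ 1 mod 3. M₂ = 3, y₂ ≡ 9 mod 13. m = 2×13×1 + 2×3×9 ≡ 2 mod 39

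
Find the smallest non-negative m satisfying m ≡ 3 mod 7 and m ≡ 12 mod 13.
M = 7 × 13 = 91. M₁ = 13, y₁ ≡ 6 mod 7. M₂ = 7, y₂ ≡ 2 mod 13. m = 3×13×6 + 12×7×2 ≡ 38 mod 91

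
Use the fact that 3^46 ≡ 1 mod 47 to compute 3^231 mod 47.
By Fermat: 3^{46} ≡ 1 mod 47. 231 ≡ 1 mod 46. So 3^{231} ≡ 3^{1} ≡ 3 mod 47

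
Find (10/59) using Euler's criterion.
(10/59) = 10^{29} mod 59 = -1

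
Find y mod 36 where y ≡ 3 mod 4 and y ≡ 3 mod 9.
M = 4 × 9 = 36. M₁ = 9, y₁ ≡ 1 mod 4. M₂ = 4, y₂ ≡ 7 mod 9. y = 3×9×1 + 3×4×7 ≡ 3 mod 36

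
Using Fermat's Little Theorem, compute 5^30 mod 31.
By Fermat's Little Theorem, 5^{30} ≡ 1 (mod 31) since 31 is prime and gcd(5, 31) = 1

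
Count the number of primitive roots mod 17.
A prime p has φ(p-1) primitive roots; here φ(16) = 8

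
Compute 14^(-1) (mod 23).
Since 23 is prime, by Fermat 14^(-1) ≡ 14^{21} ≡ 5 (mod 23). Verify: 14 × 5 = 70 ≡ 1 (mod 23)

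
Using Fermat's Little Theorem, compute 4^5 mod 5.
By Fermat: 4^{4} ≡ 1 mod 5. So 4^{5} = 4^{4} · 4^{1} ≡ 4^{1} ≡ 4 mod 5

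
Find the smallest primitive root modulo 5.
g = 2. Powers: [2, 4, 3, 1] generates all 4 non-zero residues.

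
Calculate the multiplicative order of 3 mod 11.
Powers of 3 mod 11: 3^1≡3, 3^2≡9, 3^3≡5, 3^4≡4, 3^5≡1. Order = 5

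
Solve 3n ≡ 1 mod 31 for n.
Since 31 is prime, by Fermat 3^(-1) ≡ 3^{29} ≡ 21 mod 31. Verify: 3 × 21 = 63 ≡ 1 mod 31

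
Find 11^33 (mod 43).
By repeated squaring (mod 43): 11^{1}≡11, 11^{2}≡35, 11^{4}≡21, 11^{8}≡11, 11^{16}≡35, 11^{32}≡21. Then 11^{33} = 11^{32+1} ≡ 21 × 11 ≡ 16 (mod 43)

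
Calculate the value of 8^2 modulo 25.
8^{2} = 64 ≡ 14 mod 25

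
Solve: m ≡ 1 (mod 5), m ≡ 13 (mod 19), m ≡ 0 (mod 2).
M = 5 × 19 × 2 = 190. M₁ = 38, y₁ ≡ 2 (mod 5). M₂ = 10, y₂ ≡ 2 (mod 19). M₃ = 95, y₃ ≡ 1 (mod 2). m = 1×38×2 + 13×10×2 + 0×95×1 ≡ 146 (mod 190)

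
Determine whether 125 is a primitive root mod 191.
125^{19} ≡ 1 mod 191 and 19 < 190, so ord_191(125) = 19 ≠ 190 and 125 is not a primitive root.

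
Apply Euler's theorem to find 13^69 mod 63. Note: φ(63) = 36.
By Euler: 13^{36} ≡ 1 mod 63 since gcd(13, 63) = 1. 69 = 1×36 + 33. So 13^{69} ≡ 13^{33} ≡ 55 mod 63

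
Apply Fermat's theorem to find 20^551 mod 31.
By Fermat: 20^{30} ≡ 1 mod 31. 551 ≡ 11 mod 30. So 20^{551} ≡ 20^{11} ≡ 7 mod 31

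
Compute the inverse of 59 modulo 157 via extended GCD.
Extended GCD: 59(8) + 157(-3) = 1. So 59^(-1) ≡ 8 mod 157. Verify: 59 × 8 = 472 ≡ 1 mod 157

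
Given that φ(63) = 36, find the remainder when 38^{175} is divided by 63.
By Euler: 38^{36} ≡ 1 (mod 63) since gcd(38, 63) = 1. 175 = 4×36 + 31. So 38^{175} ≡ 38^{31} ≡ 38 (mod 63)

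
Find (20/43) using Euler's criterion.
(20/43) = 20^{21} mod 43 = -1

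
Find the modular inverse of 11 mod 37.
Since 37 is prime, by Fermat 11^(-1) ≡ 11^{35} ≡ 27 mod 37. Verify: 11 × 27 = 297 ≡ 1 mod 37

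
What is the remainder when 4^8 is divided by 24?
By repeated squaring (mod 24): 4^{1}≡4, 4^{2}≡16, 4^{4}≡16, 4^{8}≡16. So 4^{8} ≡ 16 (mod 24)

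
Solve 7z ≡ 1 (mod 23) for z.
Since 23 is prime, by Fermat 7^(-1) ≡ 7^{21} ≡ 10 (mod 23). Verify: 7 × 10 = 70 ≡ 1 (mod 23)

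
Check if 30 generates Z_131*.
ord_131(30) divides 130. For each prime q|130: 30^{65}≡130, 30^{26}≡89, 30^{10}≡52, none ≡ 1. So 30 has order 130 and is a primitive root mod 131.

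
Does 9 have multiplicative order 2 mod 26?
Powers of 9 mod 26: 9^1≡9, 9^2≡3, 9^3≡1. 9^2≡3≢1, so ord ≠ 2. No, the actual order is 3.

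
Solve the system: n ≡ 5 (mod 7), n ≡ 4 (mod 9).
M = 7 × 9 = 63. M₁ = 9, y₁ ≡ 4 (mod 7). M₂ = 7, y₂ ≡ 4 (mod 9). n = 5×9×4 + 4×7×4 ≡ 40 (mod 63)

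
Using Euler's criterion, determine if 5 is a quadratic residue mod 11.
By Euler's criterion: 5^{5} ≡ 1 (mod 11). Since this equals 1, 5 is a QR.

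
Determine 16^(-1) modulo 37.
Since 37 is prime, by Fermat 16^(-1) ≡ 16^{35} ≡ 7 (mod 37). Verify: 16 × 7 = 112 ≡ 1 (mod 37)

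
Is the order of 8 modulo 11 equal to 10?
Powers of 8 mod 11: 8^1≡8, 8^2≡9, 8^3≡6, 8^4≡4, 8^5≡10, 8^6≡3, 8^7≡2, 8^8≡5, 8^9≡7, 8^10≡1. First k with 8^k≡1 is k=10. Yes, ord_11(8) = 10.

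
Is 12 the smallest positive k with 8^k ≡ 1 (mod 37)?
Powers of 8 mod 37: 8^1≡8, 8^2≡27, 8^3≡31, 8^4≡26, 8^5≡23, 8^6≡36, 8^7≡29, 8^8≡10, 8^9≡6, 8^10≡11, 8^11≡14, 8^12≡1. First k with 8^k≡1 is k=12. Yes, ord_37(8) = 12.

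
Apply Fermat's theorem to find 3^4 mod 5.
By Fermat's Little Theorem, 3^{4} ≡ 1 mod 5 since 5 is prime and gcd(3, 5) = 1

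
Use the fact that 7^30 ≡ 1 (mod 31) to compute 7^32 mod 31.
By Fermat: 7^{30} ≡ 1 (mod 31). So 7^{32} = 7^{30} · 7^{2} ≡ 7^{2} ≡ 18 (mod 31)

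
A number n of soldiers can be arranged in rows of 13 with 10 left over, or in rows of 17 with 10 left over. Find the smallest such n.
M = 13 × 17 = 221. M₁ = 17, y₁ ≡ 10 mod 13. M₂ = 13, y₂ ≡ 4 mod 17. n = 10×17×10 + 10×13×4 ≡ 10 mod 221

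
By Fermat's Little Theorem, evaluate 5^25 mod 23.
By Fermat: 5^{22} ≡ 1 mod 23. So 5^{25} = 5^{22} · 5^{3} ≡ 5^{3} ≡ 10 mod 23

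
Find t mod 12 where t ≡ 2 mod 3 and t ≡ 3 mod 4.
M = 3 × 4 = 12. M₁ = 4, y₁ ≡ 1 mod 3. M₂ = 3, y₂ ≡ 3 mod 4. t = 2×4×1 + 3×3×3 ≡ 11 mod 12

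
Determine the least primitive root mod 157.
g = 5. For each prime q|156: 5^{78}≡156, 5^{52}≡12, 5^{12}≡130, none ≡ 1, so ord_157(5) = 156 and 5 is a primitive root.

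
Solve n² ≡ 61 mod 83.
The square roots of 61 mod 83 are 12 and 71. Verify: 12² = 144 ≡ 61 mod 83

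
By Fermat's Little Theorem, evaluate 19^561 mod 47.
By Fermat: 19^{46} ≡ 1 (mod 47). 561 ≡ 9 (mod 46). So 19^{561} ≡ 19^{9} ≡ 20 (mod 47)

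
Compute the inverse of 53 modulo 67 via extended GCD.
Extended GCD: 53(-24) + 67(19) = 1. So 53^(-1) ≡ -24 ≡ 43 mod 67. Verify: 53 × 43 = 2279 ≡ 1 mod 67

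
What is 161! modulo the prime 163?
(162)! = (161)! × (162) ≡ -1 mod 163. So (161)! ≡ -1 × (162)^(-1) ≡ (-1)×(-1) = 1 mod 163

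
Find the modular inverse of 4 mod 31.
Since 31 is prime, by Fermat 4^(-1) ≡ 4^{29} ≡ 8 mod 31. Verify: 4 × 8 = 32 ≡ 1 mod 31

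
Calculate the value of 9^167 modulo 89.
Using Fermat: 9^{88} ≡ 1 (mod 89). 167 ≡ 79 (mod 88). So 9^{167} ≡ 9^{79} ≡ 5 (mod 89)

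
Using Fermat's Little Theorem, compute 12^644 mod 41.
By Fermat: 12^{40} ≡ 1 mod 41. 644 ≡ 4 mod 40. So 12^{644} ≡ 12^{4} ≡ 31 mod 41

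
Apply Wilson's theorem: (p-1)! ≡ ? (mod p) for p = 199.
By Wilson's theorem, (198)! ≡ -1 ≡ 198 (mod 199)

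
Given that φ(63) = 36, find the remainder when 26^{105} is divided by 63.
By Euler: 26^{36} ≡ 1 (mod 63) since gcd(26, 63) = 1. 105 = 2×36 + 33. So 26^{105} ≡ 26^{33} ≡ 62 (mod 63)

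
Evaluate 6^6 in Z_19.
By repeated squaring mod 19: 6^{1}≡6, 6^{2}≡17, 6^{4}≡4. Then 6^{6} = 6^{4+2} ≡ 4 × 17 ≡ 11 mod 19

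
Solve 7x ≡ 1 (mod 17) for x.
Since 17 is prime, by Fermat 7^(-1) ≡ 7^{15} ≡ 5 (mod 17). Verify: 7 × 5 = 35 ≡ 1 (mod 17)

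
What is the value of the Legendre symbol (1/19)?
(1/19) = 1^{9} mod 19 = 1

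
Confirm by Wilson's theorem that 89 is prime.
(88)! mod 89 = 88. Since this equals -1 mod 89, Wilson confirms 89 is prime.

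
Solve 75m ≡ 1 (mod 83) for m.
Since 83 is prime, by Fermat 75^(-1) ≡ 75^{81} ≡ 31 (mod 83). Verify: 75 × 31 = 2325 ≡ 1 (mod 83)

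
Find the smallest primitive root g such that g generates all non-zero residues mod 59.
g = 2. For each prime q|58: 2^{29}≡58, 2^{2}≡4, none ≡ 1, so ord_59(2) = 58 and 2 is a primitive root.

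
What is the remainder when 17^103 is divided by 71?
Using Fermat: 17^{70} ≡ 1 mod 71. 103 ≡ 33 mod 70. So 17^{103} ≡ 17^{33} ≡ 14 mod 71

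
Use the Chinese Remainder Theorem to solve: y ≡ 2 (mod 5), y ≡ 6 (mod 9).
M = 5 × 9 = 45. M₁ = 9, y₁ ≡ 4 (mod 5). M₂ = 5, y₂ ≡ 2 (mod 9). y = 2×9×4 + 6×5×2 ≡ 42 (mod 45)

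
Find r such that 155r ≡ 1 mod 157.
Since 157 is prime, by Fermat 155^(-1) ≡ 155^{155} ≡ 78 mod 157. Verify: 155 × 78 = 12090 ≡ 1 mod 157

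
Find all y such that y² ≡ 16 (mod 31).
The square roots of 16 mod 31 are 4 and 27. Verify: 4² = 16 ≡ 16 (mod 31)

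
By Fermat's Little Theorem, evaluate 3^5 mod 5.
By Fermat: 3^{4} ≡ 1 (mod 5). So 3^{5} = 3^{4} · 3^{1} ≡ 3^{1} ≡ 3 (mod 5)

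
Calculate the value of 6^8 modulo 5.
Using Fermat: 6^{4} ≡ 1 mod 5. 8 ≡ 0 mod 4. So 6^{8} ≡ 6^{0} ≡ 1 mod 5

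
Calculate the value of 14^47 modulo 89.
By repeated squaring (mod 89): 14^{1}≡14, 14^{2}≡18, 14^{4}≡57, 14^{8}≡45, 14^{16}≡67, 14^{32}≡39. Then 14^{47} = 14^{32+8+4+2+1} ≡ 39 × 45 × 57 × 18 × 14 ≡ 15 (mod 89)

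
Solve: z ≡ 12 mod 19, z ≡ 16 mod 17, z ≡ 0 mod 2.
M = 19 × 17 × 2 = 646. M₁ = 34, y₁ ≡ 14 mod 19. M₂ = 38, y₂ ≡ 13 mod 17. M₃ = 323, y₃ ≡ 1 mod 2. z = 12×34×14 + 16×38×13 + 0×323×1 ≡ 50 mod 646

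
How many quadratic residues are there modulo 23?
Exactly half the non-zero residues mod a prime are QRs: (23-1)/2 = 11.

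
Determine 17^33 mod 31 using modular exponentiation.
Using Fermat: 17^{30} ≡ 1 (mod 31). 33 ≡ 3 (mod 30). So 17^{33} ≡ 17^{3} ≡ 15 (mod 31)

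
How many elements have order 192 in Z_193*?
A prime p has φ(p-1) primitive roots; here φ(192) = 64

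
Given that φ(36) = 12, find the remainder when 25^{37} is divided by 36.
By Euler: 25^{12} ≡ 1 (mod 36) since gcd(25, 36) = 1. 37 = 3×12 + 1. So 25^{37} ≡ 25^{1} ≡ 25 (mod 36)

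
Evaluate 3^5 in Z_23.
By repeated squaring (mod 23): 3^{1}≡3, 3^{2}≡9, 3^{4}≡12. Then 3^{5} = 3^{4+1} ≡ 12 × 3 ≡ 13 (mod 23)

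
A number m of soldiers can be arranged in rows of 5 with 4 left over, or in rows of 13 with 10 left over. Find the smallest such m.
M = 5 × 13 = 65. M₁ = 13, y₁ ≡ 2 mod 5. M₂ = 5, y₂ ≡ 8 mod 13. m = 4×13×2 + 10×5×8 ≡ 49 mod 65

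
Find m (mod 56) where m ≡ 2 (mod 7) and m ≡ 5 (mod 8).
M = 7 × 8 = 56. M₁ = 8, y₁ ≡ 1 (mod 7). M₂ = 7, y₂ ≡ 7 (mod 8). m = 2×8×1 + 5×7×7 ≡ 37 (mod 56)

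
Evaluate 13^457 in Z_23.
Using Fermat: 13^{22} ≡ 1 (mod 23). 457 ≡ 17 (mod 22). So 13^{457} ≡ 13^{17} ≡ 6 (mod 23)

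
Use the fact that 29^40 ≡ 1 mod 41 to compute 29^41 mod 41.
By Fermat: 29^{40} ≡ 1 mod 41. So 29^{41} = 29^{40} · 29^{1} ≡ 29^{1} ≡ 29 mod 41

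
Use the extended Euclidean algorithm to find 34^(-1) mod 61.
Extended GCD: 34(9) + 61(-5) = 1. So 34^(-1) ≡ 9 mod 61. Verify: 34 × 9 = 306 ≡ 1 mod 61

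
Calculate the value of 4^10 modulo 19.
By repeated squaring (mod 19): 4^{1}≡4, 4^{2}≡16, 4^{4}≡9, 4^{8}≡5. Then 4^{10} = 4^{8+2} ≡ 5 × 16 ≡ 4 (mod 19)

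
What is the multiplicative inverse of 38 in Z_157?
Since 157 is prime, by Fermat 38^(-1) ≡ 38^{155} ≡ 62 (mod 157). Verify: 38 × 62 = 2356 ≡ 1 (mod 157)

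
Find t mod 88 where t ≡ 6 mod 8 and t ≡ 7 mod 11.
M = 8 × 11 = 88. M₁ = 11, y₁ ≡ 3 mod 8. M₂ = 8, y₂ ≡ 7 mod 11. t = 6×11×3 + 7×8×7 ≡ 62 mod 88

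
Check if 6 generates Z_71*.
6^{35} ≡ 1 (mod 71) and 35 < 70, so ord_71(6) = 35 ≠ 70 and 6 is not a primitive root.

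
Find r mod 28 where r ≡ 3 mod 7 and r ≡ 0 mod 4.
M = 7 × 4 = 28. M₁ = 4, y₁ ≡ 2 mod 7. M₂ = 7, y₂ ≡ 3 mod 4. r = 3×4×2 + 0×7×3 ≡ 24 mod 28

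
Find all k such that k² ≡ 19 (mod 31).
The square roots of 19 mod 31 are 9 and 22. Verify: 9² = 81 ≡ 19 (mod 31)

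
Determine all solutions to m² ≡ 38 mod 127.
The square roots of 38 mod 127 are 61 and 66. Verify: 61² = 3721 ≡ 38 mod 127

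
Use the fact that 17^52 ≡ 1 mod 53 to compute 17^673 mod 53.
By Fermat: 17^{52} ≡ 1 mod 53. 673 ≡ 49 mod 52. So 17^{673} ≡ 17^{49} ≡ 43 mod 53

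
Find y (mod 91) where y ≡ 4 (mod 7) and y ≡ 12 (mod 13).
M = 7 × 13 = 91. M₁ = 13, y₁ ≡ 6 (mod 7). M₂ = 7, y₂ ≡ 2 (mod 13). y = 4×13×6 + 12×7×2 ≡ 25 (mod 91)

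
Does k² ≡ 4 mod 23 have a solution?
By Euler's criterion: 4^{11} ≡ 1 mod 23. Since this equals 1, 4 is a QR.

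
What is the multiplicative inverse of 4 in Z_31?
Since 31 is prime, by Fermat 4^(-1) ≡ 4^{29} ≡ 8 mod 31. Verify: 4 × 8 = 32 ≡ 1 mod 31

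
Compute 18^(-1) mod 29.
Since 29 is prime, by Fermat 18^(-1) ≡ 18^{27} ≡ 21 mod 29. Verify: 18 × 21 = 378 ≡ 1 mod 29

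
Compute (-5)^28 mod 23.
Using Fermat: (-5)^{22} ≡ 1 (mod 23). 28 ≡ 6 (mod 22). So (-5)^{28} ≡ (-5)^{6} ≡ 8 (mod 23)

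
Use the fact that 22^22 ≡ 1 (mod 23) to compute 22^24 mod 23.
By Fermat: 22^{22} ≡ 1 (mod 23). So 22^{24} = 22^{22} · 22^{2} ≡ 22^{2} ≡ 1 (mod 23)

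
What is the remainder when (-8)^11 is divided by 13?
By repeated squaring mod 13: (-8)^{1}≡5, (-8)^{2}≡12, (-8)^{4}≡1, (-8)^{8}≡1. Then (-8)^{11} = (-8)^{8+2+1} ≡ 1 × 12 × 5 ≡ 8 mod 13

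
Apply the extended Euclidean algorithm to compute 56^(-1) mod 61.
Extended GCD: 56(12) + 61(-11) = 1. So 56^(-1) ≡ 12 mod 61. Verify: 56 × 12 = 672 ≡ 1 mod 61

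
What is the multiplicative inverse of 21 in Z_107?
Since 107 is prime, by Fermat 21^(-1) ≡ 21^{105} ≡ 51 mod 107. Verify: 21 × 51 = 1071 ≡ 1 mod 107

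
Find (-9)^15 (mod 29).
By repeated squaring (mod 29): (-9)^{1}≡20, (-9)^{2}≡23, (-9)^{4}≡7, (-9)^{8}≡20. Then (-9)^{15} = (-9)^{8+4+2+1} ≡ 20 × 7 × 23 × 20 ≡ 20 (mod 29)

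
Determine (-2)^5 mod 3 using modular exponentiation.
Using Fermat: (-2)^{2} ≡ 1 mod 3. 5 ≡ 1 mod 2. So (-2)^{5} ≡ (-2)^{1} ≡ 1 mod 3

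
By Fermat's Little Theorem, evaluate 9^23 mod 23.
By Fermat: 9^{22} ≡ 1 mod 23. So 9^{23} = 9^{22} · 9^{1} ≡ 9^{1} ≡ 9 mod 23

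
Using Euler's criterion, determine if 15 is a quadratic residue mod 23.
By Euler's criterion: 15^{11} ≡ 22 (mod 23). Since this equals -1 (≡ 22), 15 is not a QR.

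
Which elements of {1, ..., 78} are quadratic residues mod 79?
Squares in Z_79*: {1, 2, 4, 5, 8, 9, 10, 11, 13, 16, 18, 19, 20, 21, 22, 23, 25, 26, 31, 32, 36, 38, 40, 42, 44, 45, 46, 49, 50, 51, 52, 55, 62, 64, 65, 67, 72, 73, 76}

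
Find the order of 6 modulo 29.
Powers of 6 mod 29: 6^1≡6, 6^2≡7, 6^3≡13, 6^4≡20, 6^5≡4, 6^6≡24, 6^7≡28, 6^8≡23, 6^9≡22, 6^10≡16, 6^11≡9, 6^12≡25, 6^13≡5, 6^14≡1. Order = 14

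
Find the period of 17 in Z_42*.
Powers of 17 mod 42: 17^1≡17, 17^2≡37, 17^3≡41, 17^4≡25, 17^5≡5, 17^6≡1. Order = 6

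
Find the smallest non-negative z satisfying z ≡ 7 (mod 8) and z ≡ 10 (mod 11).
M = 8 × 11 = 88. M₁ = 11, y₁ ≡ 3 (mod 8). M₂ = 8, y₂ ≡ 7 (mod 11). z = 7×11×3 + 10×8×7 ≡ 87 (mod 88)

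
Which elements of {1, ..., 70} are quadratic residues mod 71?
Squares in Z_71*: {1, 2, 3, 4, 5, 6, 8, 9, 10, 12, 15, 16, 18, 19, 20, 24, 25, 27, 29, 30, 32, 36, 37, 38, 40, 43, 45, 48, 49, 50, 54, 57, 58, 60, 64}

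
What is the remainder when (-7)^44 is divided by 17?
Using Fermat: (-7)^{16} ≡ 1 (mod 17). 44 ≡ 12 (mod 16). So (-7)^{44} ≡ (-7)^{12} ≡ 13 (mod 17)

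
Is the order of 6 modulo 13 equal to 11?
Powers of 6 mod 13: 6^1≡6, 6^2≡10, 6^3≡8, 6^4≡9, 6^5≡2, 6^6≡12, 6^7≡7, 6^8≡3, 6^9≡5, 6^10≡4, 6^11≡11, 6^12≡1. 6^11≡11≢1, so ord ≠ 11. No, the actual order is 12.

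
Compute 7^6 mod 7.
By repeated squaring (mod 7): 7^{1}≡0, 7^{2}≡0, 7^{4}≡0. Then 7^{6} = 7^{4+2} ≡ 0 × 0 ≡ 0 (mod 7)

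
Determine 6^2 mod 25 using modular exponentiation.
6^{2} = 36 ≡ 11 mod 25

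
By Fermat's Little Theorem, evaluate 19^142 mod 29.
By Fermat: 19^{28} ≡ 1 (mod 29). 142 = 5×28 + 2. So 19^{142} ≡ 19^{2} ≡ 13 (mod 29)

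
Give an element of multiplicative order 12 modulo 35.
2 has order 12 mod 35 since 2^{12} ≡ 1 mod 35 and no smaller power works.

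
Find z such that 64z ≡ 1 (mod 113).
Since 113 is prime, by Fermat 64^(-1) ≡ 64^{111} ≡ 83 (mod 113). Verify: 64 × 83 = 5312 ≡ 1 (mod 113)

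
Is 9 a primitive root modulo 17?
9^{8} ≡ 1 mod 17 and 8 < 16, so ord_17(9) = 8 ≠ 16 and 9 is not a primitive root.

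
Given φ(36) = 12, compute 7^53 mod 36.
By Euler: 7^{12} ≡ 1 (mod 36) since gcd(7, 36) = 1. 53 = 4×12 + 5. So 7^{53} ≡ 7^{5} ≡ 31 (mod 36)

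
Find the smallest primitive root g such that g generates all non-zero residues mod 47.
g = 5. For each prime q|46: 5^{23}≡46, 5^{2}≡25, none ≡ 1, so ord_47(5) = 46 and 5 is a primitive root.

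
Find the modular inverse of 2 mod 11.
Since 11 is prime, by Fermat 2^(-1) ≡ 2^{9} ≡ 6 (mod 11). Verify: 2 × 6 = 12 ≡ 1 (mod 11)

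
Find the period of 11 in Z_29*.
Powers of 11 mod 29: 11^1≡11, 11^2≡5, 11^3≡26, 11^4≡25, 11^5≡14, 11^6≡9, 11^7≡12, 11^8≡16, 11^9≡2, 11^10≡22, 11^11≡10, 11^12≡23, 11^13≡21, 11^14≡28, 11^15≡18, 11^16≡24, 11^17≡3, 11^18≡4, 11^19≡15, 11^20≡20, 11^21≡17, 11^22≡13, 11^23≡27, 11^24≡7, 11^25≡19, 11^26≡6, 11^27≡8, 11^28≡1. Order = 28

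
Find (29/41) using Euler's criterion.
(29/41) = 29^{20} mod 41 = -1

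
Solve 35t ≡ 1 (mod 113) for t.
Since 113 is prime, by Fermat 35^(-1) ≡ 35^{111} ≡ 42 (mod 113). Verify: 35 × 42 = 1470 ≡ 1 (mod 113)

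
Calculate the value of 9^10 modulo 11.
Using Fermat: 9^{10} ≡ 1 (mod 11). 10 ≡ 0 (mod 10). So 9^{10} ≡ 9^{0} ≡ 1 (mod 11)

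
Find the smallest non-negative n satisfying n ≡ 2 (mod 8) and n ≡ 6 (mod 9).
M = 8 × 9 = 72. M₁ = 9, y₁ ≡ 1 (mod 8). M₂ = 8, y₂ ≡ 8 (mod 9). n = 2×9×1 + 6×8×8 ≡ 42 (mod 72)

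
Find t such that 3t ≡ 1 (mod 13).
Since 13 is prime, by Fermat 3^(-1) ≡ 3^{11} ≡ 9 (mod 13). Verify: 3 × 9 = 27 ≡ 1 (mod 13)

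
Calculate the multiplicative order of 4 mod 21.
Powers of 4 mod 21: 4^1≡4, 4^2≡16, 4^3≡1. So the order of 4 is 3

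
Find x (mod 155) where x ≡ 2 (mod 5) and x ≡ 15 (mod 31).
M = 5 × 31 = 155. M₁ = 31, y₁ ≡ 1 (mod 5). M₂ = 5, y₂ ≡ 25 (mod 31). x = 2×31×1 + 15×5×25 ≡ 77 (mod 155)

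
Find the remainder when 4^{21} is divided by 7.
By Fermat: 4^{6} ≡ 1 (mod 7). 21 = 3×6 + 3. So 4^{21} ≡ 4^{3} ≡ 1 (mod 7)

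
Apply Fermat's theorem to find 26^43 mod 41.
By Fermat: 26^{40} ≡ 1 mod 41. So 26^{43} = 26^{40} · 26^{3} ≡ 26^{3} ≡ 28 mod 41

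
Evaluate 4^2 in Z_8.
4^{2} = 16 ≡ 0 mod 8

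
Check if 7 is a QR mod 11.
By Euler's criterion: 7^{5} ≡ 10 (mod 11). Since this equals -1 (≡ 10), 7 is not a QR.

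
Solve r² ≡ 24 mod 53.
The square roots of 24 mod 53 are 36 and 17. Verify: 36² = 1296 ≡ 24 mod 53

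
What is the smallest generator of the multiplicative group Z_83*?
g = 2. Powers: [2, 4, 8, 16, 32, 64, ...] generates all 82 non-zero residues.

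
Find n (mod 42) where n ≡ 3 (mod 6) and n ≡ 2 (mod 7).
M = 6 × 7 = 42. M₁ = 7, y₁ ≡ 1 (mod 6). M₂ = 6, y₂ ≡ 6 (mod 7). n = 3×7×1 + 2×6×6 ≡ 9 (mod 42)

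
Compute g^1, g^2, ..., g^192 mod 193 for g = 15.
15^1, 15^2, ..., 15^{192} mod 193: [15, 32, 94, 59, 113, 151, 142, 7, 105, 31, 79, 27, 19, 92, 29, 49, 156, 24, 167, 189, 133, 65, 10, 150, 127, 168, 11, 165, 159, 69, 70, 85, 117, 18, 77, 190, 148, 97, 104, 16, 47, 126, 153, 172, 71, 100, 149, 112, 136, 110, 106, 46, 111, 121, 78, 12, 180, 191, 163, 129, 5, 75, 160, 84, 102, 179, 176, 131, 35, 139, 155, 9, 135, 95, 74, 145, 52, 8, 120, 63, 173, 86, 132, 50, 171, 56, 68, 55, 53, 23, 152, 157, 39, 6, 90, 192, 178, 161, 99, 134, 80, 42, 51, 186, 88, 162, 114, 166, 174, 101, 164, 144, 37, 169, 26, 4, 60, 128, 183, 43, 66, 25, 182, 28, 34, 124, 123, 108, 76, 175, 116, 3, 45, 96, 89, 177, 146, 67, 40, 21, 122, 93, 44, 81, 57, 83, 87, 147, 82, 72, 115, 181, 13, 2, 30, 64, 188, 118, 33, 109, 91, 14, 17, 62, 158, 54, 38, 184, 58, 98, 119, 48, 141, 185, 73, 130, 20, 107, 61, 143, 22, 137, 125, 138, 140, 170, 41, 36, 154, 187, 103, 1]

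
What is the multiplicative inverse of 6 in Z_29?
Since 29 is prime, by Fermat 6^(-1) ≡ 6^{27} ≡ 5 (mod 29). Verify: 6 × 5 = 30 ≡ 1 (mod 29)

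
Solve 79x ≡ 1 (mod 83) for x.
Since 83 is prime, by Fermat 79^(-1) ≡ 79^{81} ≡ 62 (mod 83). Verify: 79 × 62 = 4898 ≡ 1 (mod 83)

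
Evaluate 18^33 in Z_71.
By repeated squaring mod 71: 18^{1}≡18, 18^{2}≡40, 18^{4}≡38, 18^{8}≡24, 18^{16}≡8, 18^{32}≡64. Then 18^{33} = 18^{32+1} ≡ 64 × 18 ≡ 16 mod 71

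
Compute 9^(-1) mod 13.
Since 13 is prime, by Fermat 9^(-1) ≡ 9^{11} ≡ 3 mod 13. Verify: 9 × 3 = 27 ≡ 1 mod 13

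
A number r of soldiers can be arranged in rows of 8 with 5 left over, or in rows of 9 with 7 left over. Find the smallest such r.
M = 8 × 9 = 72. M₁ = 9, y₁ ≡ 1 (mod 8). M₂ = 8, y₂ ≡ 8 (mod 9). r = 5×9×1 + 7×8×8 ≡ 61 (mod 72)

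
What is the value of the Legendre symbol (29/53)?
(29/53) = 29^{26} mod 53 = 1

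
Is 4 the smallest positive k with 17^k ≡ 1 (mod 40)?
Powers of 17 mod 40: 17^1≡17, 17^2≡9, 17^3≡33, 17^4≡1. First k with 17^k≡1 is k=4. Yes, ord_40(17) = 4.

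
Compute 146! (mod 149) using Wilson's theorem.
(148)! = (146)! × (147) × (148) ≡ -1 (mod 149). So (146)! ≡ -1 × [(148)(147)]^(-1) ≡ 74 (mod 149)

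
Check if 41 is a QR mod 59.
By Euler's criterion: 41^{29} ≡ 1 mod 59. Since this equals 1, 41 is a QR.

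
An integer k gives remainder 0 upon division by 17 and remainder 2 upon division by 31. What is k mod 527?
M = 17 × 31 = 527. M₁ = 31, y₁ ≡ 11 mod 17. M₂ = 17, y₂ ≡ 11 mod 31. k = 0×31×11 + 2×17×11 ≡ 374 mod 527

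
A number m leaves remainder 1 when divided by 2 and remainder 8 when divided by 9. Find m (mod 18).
M = 2 × 9 = 18. M₁ = 9, y₁ ≡ 1 (mod 2). M₂ = 2, y₂ ≡ 5 (mod 9). m = 1×9×1 + 8×2×5 ≡ 17 (mod 18)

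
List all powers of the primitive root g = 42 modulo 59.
42^1, 42^2, ..., 42^{58} mod 59: [42, 53, 43, 36, 37, 20, 14, 57, 34, 12, 32, 46, 44, 19, 31, 4, 50, 35, 54, 26, 30, 21, 56, 51, 18, 48, 10, 7, 58, 17, 6, 16, 23, 22, 39, 45, 2, 25, 47, 27, 13, 15, 40, 28, 55, 9, 24, 5, 33, 29, 38, 3, 8, 41, 11, 49, 52, 1]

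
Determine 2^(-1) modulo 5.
Since 5 is prime, by Fermat 2^(-1) ≡ 2^{3} ≡ 3 (mod 5). Verify: 2 × 3 = 6 ≡ 1 (mod 5)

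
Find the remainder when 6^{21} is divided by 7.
By Fermat: 6^{6} ≡ 1 (mod 7). 21 = 3×6 + 3. So 6^{21} ≡ 6^{3} ≡ 6 (mod 7)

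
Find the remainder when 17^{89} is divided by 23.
By Fermat: 17^{22} ≡ 1 mod 23. 89 = 4×22 + 1. So 17^{89} ≡ 17^{1} ≡ 17 mod 23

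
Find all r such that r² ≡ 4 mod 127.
The square roots of 4 mod 127 are 2 and 125. Verify: 2² = 4 ≡ 4 mod 127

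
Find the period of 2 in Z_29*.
Powers of 2 mod 29: 2^1≡2, 2^2≡4, 2^3≡8, 2^4≡16, 2^5≡3, 2^6≡6, 2^7≡12, 2^8≡24, 2^9≡19, 2^10≡9, 2^11≡18, 2^12≡7, 2^13≡14, 2^14≡28, 2^15≡27, 2^16≡25, 2^17≡21, 2^18≡13, 2^19≡26, 2^20≡23, 2^21≡17, 2^22≡5, 2^23≡10, 2^24≡20, 2^25≡11, 2^26≡22, 2^27≡15, 2^28≡1. So the order of 2 is 28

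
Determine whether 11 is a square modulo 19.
By Euler's criterion: 11^{9} ≡ 1 mod 19. Since this equals 1, 11 is a QR.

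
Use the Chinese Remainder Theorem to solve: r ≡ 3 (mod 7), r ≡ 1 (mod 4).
M = 7 × 4 = 28. M₁ = 4, y₁ ≡ 2 (mod 7). M₂ = 7, y₂ ≡ 3 (mod 4). r = 3×4×2 + 1×7×3 ≡ 17 (mod 28)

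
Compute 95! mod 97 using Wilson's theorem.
(96)! = (95)! × (96) ≡ -1 mod 97. So (95)! ≡ -1 × (96)^(-1) ≡ (-1)×(-1) = 1 mod 97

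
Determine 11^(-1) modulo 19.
Since 19 is prime, by Fermat 11^(-1) ≡ 11^{17} ≡ 7 (mod 19). Verify: 11 × 7 = 77 ≡ 1 (mod 19)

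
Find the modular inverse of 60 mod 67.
Since 67 is prime, by Fermat 60^(-1) ≡ 60^{65} ≡ 19 (mod 67). Verify: 60 × 19 = 1140 ≡ 1 (mod 67)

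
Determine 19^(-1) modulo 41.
Since 41 is prime, by Fermat 19^(-1) ≡ 19^{39} ≡ 13 (mod 41). Verify: 19 × 13 = 247 ≡ 1 (mod 41)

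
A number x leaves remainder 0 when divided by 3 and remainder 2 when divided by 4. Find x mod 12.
M = 3 × 4 = 12. M₁ = 4, y₁ ≡ 1 mod 3. M₂ = 3, y₂ ≡ 3 mod 4. x = 0×4×1 + 2×3×3 ≡ 6 mod 12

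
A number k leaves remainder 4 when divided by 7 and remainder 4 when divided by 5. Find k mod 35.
M = 7 × 5 = 35. M₁ = 5, y₁ ≡ 3 mod 7. M₂ = 7, y₂ ≡ 3 mod 5. k = 4×5×3 + 4×7×3 ≡ 4 mod 35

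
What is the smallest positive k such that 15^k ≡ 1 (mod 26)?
Powers of 15 mod 26: 15^1≡15, 15^2≡17, 15^3≡21, 15^4≡3, 15^5≡19, 15^6≡25, 15^7≡11, 15^8≡9, 15^9≡5, 15^10≡23, 15^11≡7, 15^12≡1. So the order of 15 is 12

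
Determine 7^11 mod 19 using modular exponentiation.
By repeated squaring mod 19: 7^{1}≡7, 7^{2}≡11, 7^{4}≡7, 7^{8}≡11. Then 7^{11} = 7^{8+2+1} ≡ 11 × 11 × 7 ≡ 11 mod 19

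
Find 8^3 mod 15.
8^{3} = 512 ≡ 2 mod 15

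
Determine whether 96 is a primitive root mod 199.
96^{22} ≡ 1 mod 199 and 22 < 198, so ord_199(96) = 22 ≠ 198 and 96 is not a primitive root.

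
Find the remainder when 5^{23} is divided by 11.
By Fermat: 5^{10} ≡ 1 mod 11. 23 = 2×10 + 3. So 5^{23} ≡ 5^{3} ≡ 4 mod 11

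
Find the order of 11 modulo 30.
Powers of 11 mod 30: 11^1≡11, 11^2≡1. Order = 2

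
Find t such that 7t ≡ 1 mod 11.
Since 11 is prime, by Fermat 7^(-1) ≡ 7^{9} ≡ 8 mod 11. Verify: 7 × 8 = 56 ≡ 1 mod 11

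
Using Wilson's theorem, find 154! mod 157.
(156)! = (154)! × (155) × (156) ≡ -1 (mod 157). So (154)! ≡ -1 × [(156)(155)]^(-1) ≡ 78 (mod 157)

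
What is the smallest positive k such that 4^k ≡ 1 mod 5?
Powers of 4 mod 5: 4^1≡4, 4^2≡1. Order = 2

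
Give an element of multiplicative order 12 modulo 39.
11 has order 12 mod 39 since 11^{12} ≡ 1 (mod 39) and no smaller power works.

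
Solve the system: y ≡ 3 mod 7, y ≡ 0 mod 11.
M = 7 × 11 = 77. M₁ = 11, y₁ ≡ 2 mod 7. M₂ = 7, y₂ ≡ 8 mod 11. y = 3×11×2 + 0×7×8 ≡ 66 mod 77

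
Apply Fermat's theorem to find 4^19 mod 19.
By Fermat: 4^{18} ≡ 1 mod 19. So 4^{19} = 4^{18} · 4^{1} ≡ 4^{1} ≡ 4 mod 19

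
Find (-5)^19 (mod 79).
By repeated squaring (mod 79): (-5)^{1}≡74, (-5)^{2}≡25, (-5)^{4}≡72, (-5)^{8}≡49, (-5)^{16}≡31. Then (-5)^{19} = (-5)^{16+2+1} ≡ 31 × 25 × 74 ≡ 75 (mod 79)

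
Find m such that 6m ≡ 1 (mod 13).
Since 13 is prime, by Fermat 6^(-1) ≡ 6^{11} ≡ 11 (mod 13). Verify: 6 × 11 = 66 ≡ 1 (mod 13)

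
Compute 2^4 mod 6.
2^{4} = 16 ≡ 4 (mod 6)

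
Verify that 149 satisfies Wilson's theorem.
(148)! mod 149 = 148. Since this equals -1 (mod 149), Wilson confirms 149 is prime.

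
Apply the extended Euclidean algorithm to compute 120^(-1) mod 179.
Extended GCD: 120(-88) + 179(59) = 1. So 120^(-1) ≡ -88 ≡ 91 (mod 179). Verify: 120 × 91 = 10920 ≡ 1 (mod 179)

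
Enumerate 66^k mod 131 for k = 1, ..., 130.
66^1, 66^2, ..., 66^{130} mod 131: [66, 33, 82, 41, 86, 43, 87, 109, 120, 60, 30, 15, 73, 102, 51, 91, 111, 121, 126, 63, 97, 114, 57, 94, 47, 89, 110, 55, 93, 112, 56, 28, 14, 7, 69, 100, 50, 25, 78, 39, 85, 108, 54, 27, 79, 105, 118, 59, 95, 113, 122, 61, 96, 48, 24, 12, 6, 3, 67, 99, 115, 123, 127, 129, 130, 65, 98, 49, 90, 45, 88, 44, 22, 11, 71, 101, 116, 58, 29, 80, 40, 20, 10, 5, 68, 34, 17, 74, 37, 84, 42, 21, 76, 38, 19, 75, 103, 117, 124, 62, 31, 81, 106, 53, 92, 46, 23, 77, 104, 52, 26, 13, 72, 36, 18, 9, 70, 35, 83, 107, 119, 125, 128, 64, 32, 16, 8, 4, 2, 1]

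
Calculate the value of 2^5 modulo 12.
By repeated squaring (mod 12): 2^{1}≡2, 2^{2}≡4, 2^{4}≡4. Then 2^{5} = 2^{4+1} ≡ 4 × 2 ≡ 8 (mod 12)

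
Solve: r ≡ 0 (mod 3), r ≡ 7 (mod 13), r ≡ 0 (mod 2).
M = 3 × 13 × 2 = 78. M₁ = 26, y₁ ≡ 2 (mod 3). M₂ = 6, y₂ ≡ 11 (mod 13). M₃ = 39, y₃ ≡ 1 (mod 2). r = 0×26×2 + 7×6×11 + 0×39×1 ≡ 72 (mod 78)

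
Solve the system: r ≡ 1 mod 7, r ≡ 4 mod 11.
M = 7 × 11 = 77. M₁ = 11, y₁ ≡ 2 mod 7. M₂ = 7, y₂ ≡ 8 mod 11. r = 1×11×2 + 4×7×8 ≡ 15 mod 77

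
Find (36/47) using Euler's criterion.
(36/47) = 36^{23} mod 47 = 1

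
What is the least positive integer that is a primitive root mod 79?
g = 3. Powers: [3, 9, 27, 2, 6, 18, 54, ...] generates all 78 non-zero residues.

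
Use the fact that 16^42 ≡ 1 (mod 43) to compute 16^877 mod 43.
By Fermat: 16^{42} ≡ 1 (mod 43). 877 ≡ 37 (mod 42). So 16^{877} ≡ 16^{37} ≡ 41 (mod 43)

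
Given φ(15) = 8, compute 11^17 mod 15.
By Euler: 11^{8} ≡ 1 mod 15 since gcd(11, 15) = 1. 17 = 2×8 + 1. So 11^{17} ≡ 11^{1} ≡ 11 mod 15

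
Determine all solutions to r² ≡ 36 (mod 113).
The square roots of 36 mod 113 are 6 and 107. Verify: 6² = 36 ≡ 36 (mod 113)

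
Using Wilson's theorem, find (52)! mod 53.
By Wilson's theorem, (52)! ≡ -1 ≡ 52 mod 53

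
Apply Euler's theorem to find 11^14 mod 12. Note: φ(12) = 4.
By Euler: 11^{4} ≡ 1 mod 12 since gcd(11, 12) = 1. 14 = 3×4 + 2. So 11^{14} ≡ 11^{2} ≡ 1 mod 12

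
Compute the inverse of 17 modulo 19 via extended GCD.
Extended GCD: 17(9) + 19(-8) = 1. So 17^(-1) ≡ 9 mod 19. Verify: 17 × 9 = 153 ≡ 1 mod 19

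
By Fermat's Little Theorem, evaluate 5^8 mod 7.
By Fermat: 5^{6} ≡ 1 mod 7. So 5^{8} = 5^{6} · 5^{2} ≡ 5^{2} ≡ 4 mod 7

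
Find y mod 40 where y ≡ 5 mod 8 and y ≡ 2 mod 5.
M = 8 × 5 = 40. M₁ = 5, y₁ ≡ 5 mod 8. M₂ = 8, y₂ ≡ 2 mod 5. y = 5×5×5 + 2×8×2 ≡ 37 mod 40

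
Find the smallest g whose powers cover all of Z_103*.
g = 5. For each prime q|102: 5^{51}≡102, 5^{34}≡56, 5^{6}≡72, none ≡ 1, so ord_103(5) = 102 and 5 is a primitive root.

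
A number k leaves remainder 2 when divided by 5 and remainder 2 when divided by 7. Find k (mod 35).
M = 5 × 7 = 35. M₁ = 7, y₁ ≡ 3 (mod 5). M₂ = 5, y₂ ≡ 3 (mod 7). k = 2×7×3 + 2×5×3 ≡ 2 (mod 35)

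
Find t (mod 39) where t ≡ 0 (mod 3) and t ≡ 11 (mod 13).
M = 3 × 13 = 39. M₁ = 13, y₁ ≡ 1 (mod 3). M₂ = 3, y₂ ≡ 9 (mod 13). t = 0×13×1 + 11×3×9 ≡ 24 (mod 39)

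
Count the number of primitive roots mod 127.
Number of primitive roots mod 127 = φ(p-1) = φ(126) = 36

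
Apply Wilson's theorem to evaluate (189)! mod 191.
(190)! = (189)! × (190) ≡ -1 mod 191. So (189)! ≡ -1 × (190)^(-1) ≡ (-1)×(-1) = 1 mod 191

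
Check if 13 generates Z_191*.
13^{95} ≡ 1 (mod 191) and 95 < 190, so ord_191(13) = 95 ≠ 190 and 13 is not a primitive root.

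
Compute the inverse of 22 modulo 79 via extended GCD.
Extended GCD: 22(18) + 79(-5) = 1. So 22^(-1) ≡ 18 (mod 79). Verify: 22 × 18 = 396 ≡ 1 (mod 79)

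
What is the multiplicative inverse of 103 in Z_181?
Since 181 is prime, by Fermat 103^(-1) ≡ 103^{179} ≡ 58 mod 181. Verify: 103 × 58 = 5974 ≡ 1 mod 181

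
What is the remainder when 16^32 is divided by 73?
By repeated squaring mod 73: 16^{1}≡16, 16^{2}≡37, 16^{4}≡55, 16^{8}≡32, 16^{16}≡2, 16^{32}≡4. So 16^{32} ≡ 4 mod 73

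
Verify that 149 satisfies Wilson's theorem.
(148)! mod 149 = 148. Since this equals -1 mod 149, Wilson confirms 149 is prime.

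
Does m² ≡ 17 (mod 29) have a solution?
By Euler's criterion: 17^{14} ≡ 28 (mod 29). Since this equals -1 (≡ 28), 17 is not a QR.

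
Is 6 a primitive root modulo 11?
ord_11(6) divides 10. For each prime q|10: 6^{5}≡10, 6^{2}≡3, none ≡ 1. So 6 has order 10 and is a primitive root mod 11.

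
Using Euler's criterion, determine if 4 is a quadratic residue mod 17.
By Euler's criterion: 4^{8} ≡ 1 mod 17. Since this equals 1, 4 is a QR.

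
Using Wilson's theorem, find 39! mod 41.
(40)! = (39)! × (40) ≡ -1 mod 41. So (39)! ≡ -1 × (40)^(-1) ≡ (-1)×(-1) = 1 mod 41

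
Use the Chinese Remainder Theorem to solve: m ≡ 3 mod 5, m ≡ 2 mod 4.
M = 5 × 4 = 20. M₁ = 4, y₁ ≡ 4 mod 5. M₂ = 5, y₂ ≡ 1 mod 4. m = 3×4×4 + 2×5×1 ≡ 18 mod 20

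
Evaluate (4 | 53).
(4/53) = 4^{26} mod 53 = 1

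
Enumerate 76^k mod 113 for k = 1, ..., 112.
76^1, 76^2, ..., 76^{112} mod 113: [76, 13, 84, 56, 75, 50, 71, 85, 19, 88, 21, 14, 47, 69, 46, 106, 33, 22, 90, 60, 40, 102, 68, 83, 93, 62, 79, 15, 10, 82, 17, 49, 108, 72, 48, 32, 59, 77, 89, 97, 27, 18, 12, 8, 43, 104, 107, 109, 35, 61, 3, 2, 39, 26, 55, 112, 37, 100, 29, 57, 38, 63, 42, 28, 94, 25, 92, 99, 66, 44, 67, 7, 80, 91, 23, 53, 73, 11, 45, 30, 20, 51, 34, 98, 103, 31, 96, 64, 5, 41, 65, 81, 54, 36, 24, 16, 86, 95, 101, 105, 70, 9, 6, 4, 78, 52, 110, 111, 74, 87, 58, 1]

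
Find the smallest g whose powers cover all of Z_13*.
g = 2. For each prime q|12: 2^{6}≡12, 2^{4}≡3, none ≡ 1, so ord_13(2) = 12 and 2 is a primitive root.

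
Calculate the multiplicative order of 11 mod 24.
Powers of 11 mod 24: 11^1≡11, 11^2≡1. So the order of 11 is 2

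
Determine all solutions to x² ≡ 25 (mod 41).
The square roots of 25 mod 41 are 36 and 5. Verify: 36² = 1296 ≡ 25 (mod 41)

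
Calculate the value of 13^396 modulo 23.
Using Fermat: 13^{22} ≡ 1 (mod 23). 396 ≡ 0 (mod 22). So 13^{396} ≡ 13^{0} ≡ 1 (mod 23)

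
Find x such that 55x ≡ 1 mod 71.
Since 71 is prime, by Fermat 55^(-1) ≡ 55^{69} ≡ 31 mod 71. Verify: 55 × 31 = 1705 ≡ 1 mod 71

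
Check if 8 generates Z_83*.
ord_83(8) divides 82. For each prime q|82: 8^{41}≡82, 8^{2}≡64, none ≡ 1. So 8 has order 82 and is a primitive root mod 83.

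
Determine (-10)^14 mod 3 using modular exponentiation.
Using Fermat: (-10)^{2} ≡ 1 mod 3. 14 ≡ 0 mod 2. So (-10)^{14} ≡ (-10)^{0} ≡ 1 mod 3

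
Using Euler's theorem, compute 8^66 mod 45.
By Euler: 8^{24} ≡ 1 (mod 45) since gcd(8, 45) = 1. 66 = 2×24 + 18. So 8^{66} ≡ 8^{18} ≡ 19 (mod 45)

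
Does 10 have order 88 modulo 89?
10^{44} ≡ 1 (mod 89) and 44 < 88, so ord_89(10) = 44 ≠ 88 and 10 is not a primitive root.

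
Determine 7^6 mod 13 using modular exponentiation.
By repeated squaring mod 13: 7^{1}≡7, 7^{2}≡10, 7^{4}≡9. Then 7^{6} = 7^{4+2} ≡ 9 × 10 ≡ 12 mod 13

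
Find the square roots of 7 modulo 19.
The square roots of 7 mod 19 are 11 and 8. Verify: 11² = 121 ≡ 7 mod 19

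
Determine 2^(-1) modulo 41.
Since 41 is prime, by Fermat 2^(-1) ≡ 2^{39} ≡ 21 (mod 41). Verify: 2 × 21 = 42 ≡ 1 (mod 41)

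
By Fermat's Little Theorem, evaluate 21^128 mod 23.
By Fermat: 21^{22} ≡ 1 mod 23. 128 = 5×22 + 18. So 21^{128} ≡ 21^{18} ≡ 13 mod 23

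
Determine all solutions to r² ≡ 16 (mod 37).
The square roots of 16 mod 37 are 33 and 4. Verify: 33² = 1089 ≡ 16 (mod 37)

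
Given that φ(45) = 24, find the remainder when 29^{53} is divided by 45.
By Euler: 29^{24} ≡ 1 (mod 45) since gcd(29, 45) = 1. 53 = 2×24 + 5. So 29^{53} ≡ 29^{5} ≡ 14 (mod 45)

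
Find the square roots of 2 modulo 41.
The square roots of 2 mod 41 are 17 and 24. Verify: 17² = 289 ≡ 2 mod 41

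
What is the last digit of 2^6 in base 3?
Using Fermat: 2^{2} ≡ 1 (mod 3). 6 ≡ 0 (mod 2). So 2^{6} ≡ 2^{0} ≡ 1 (mod 3)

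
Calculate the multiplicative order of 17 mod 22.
Powers of 17 mod 22: 17^1≡17, 17^2≡3, 17^3≡7, 17^4≡9, 17^5≡21, 17^6≡5, 17^7≡19, 17^8≡15, 17^9≡13, 17^10≡1. ord_22(17) = 10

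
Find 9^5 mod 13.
By repeated squaring mod 13: 9^{1}≡9, 9^{2}≡3, 9^{4}≡9. Then 9^{5} = 9^{4+1} ≡ 9 × 9 ≡ 3 mod 13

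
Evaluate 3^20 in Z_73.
By repeated squaring mod 73: 3^{1}≡3, 3^{2}≡9, 3^{4}≡8, 3^{8}≡64, 3^{16}≡8. Then 3^{20} = 3^{16+4} ≡ 8 × 8 ≡ 64 mod 73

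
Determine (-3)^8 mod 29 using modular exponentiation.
By repeated squaring (mod 29): (-3)^{1}≡26, (-3)^{2}≡9, (-3)^{4}≡23, (-3)^{8}≡7. So (-3)^{8} ≡ 7 (mod 29)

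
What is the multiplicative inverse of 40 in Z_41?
Since 41 is prime, by Fermat 40^(-1) ≡ 40^{39} ≡ 40 mod 41. Verify: 40 × 40 = 1600 ≡ 1 mod 41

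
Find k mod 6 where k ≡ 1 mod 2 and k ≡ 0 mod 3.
M = 2 × 3 = 6. M₁ = 3, y₁ ≡ 1 mod 2. M₂ = 2, y₂ ≡ 2 mod 3. k = 1×3×1 + 0×2×2 ≡ 3 mod 6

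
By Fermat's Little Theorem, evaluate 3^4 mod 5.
By Fermat's Little Theorem, 3^{4} ≡ 1 mod 5 since 5 is prime and gcd(3, 5) = 1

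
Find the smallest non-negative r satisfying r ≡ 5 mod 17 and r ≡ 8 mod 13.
M = 17 × 13 = 221. M₁ = 13, y₁ ≡ 4 mod 17. M₂ = 17, y₂ ≡ 10 mod 13. r = 5×13×4 + 8×17×10 ≡ 73 mod 221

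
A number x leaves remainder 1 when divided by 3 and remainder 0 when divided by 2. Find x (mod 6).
M = 3 × 2 = 6. M₁ = 2, y₁ ≡ 2 (mod 3). M₂ = 3, y₂ ≡ 1 (mod 2). x = 1×2×2 + 0×3×1 ≡ 4 (mod 6)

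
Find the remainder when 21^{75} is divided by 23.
By Fermat: 21^{22} ≡ 1 (mod 23). 75 = 3×22 + 9. So 21^{75} ≡ 21^{9} ≡ 17 (mod 23)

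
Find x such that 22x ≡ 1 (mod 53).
Since 53 is prime, by Fermat 22^(-1) ≡ 22^{51} ≡ 41 (mod 53). Verify: 22 × 41 = 902 ≡ 1 (mod 53)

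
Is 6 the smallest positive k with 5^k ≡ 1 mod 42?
Powers of 5 mod 42: 5^1≡5, 5^2≡25, 5^3≡41, 5^4≡37, 5^5≡17, 5^6≡1. First k with 5^k≡1 is k=6. Yes, ord_42(5) = 6.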